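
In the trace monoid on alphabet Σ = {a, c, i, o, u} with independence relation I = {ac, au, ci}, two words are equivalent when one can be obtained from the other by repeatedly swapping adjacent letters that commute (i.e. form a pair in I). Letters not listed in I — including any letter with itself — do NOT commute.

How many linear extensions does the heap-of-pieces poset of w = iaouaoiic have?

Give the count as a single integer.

6

0(i) covers ∅
1(a) covers 0:i
2(o) covers 1:a
3(u) covers 2:o
4(a) covers 2:o
5(o) covers 3:u, 4:a
6(i) covers 5:o
7(i) covers 6:i
8(c) covers 5:o
floor of heap: 0:i
completions by unplaced set U, small U first (add the entries for U minus each lowest piece of U):
  |U|=1: {7}:1  {8}:1
  |U|=2: {6,7}:1  {7,8}:2
  |U|=3: {6,7,8}:3
  |U|=4: {5,6,7,8}:3
  |U|=5: {3,5,6,7,8}:3  {4,5,6,7,8}:3
  |U|=6: {3,4,5,6,7,8}:6
  |U|=7: {2,3,4,5,6,7,8}:6
  start at 0(i): 6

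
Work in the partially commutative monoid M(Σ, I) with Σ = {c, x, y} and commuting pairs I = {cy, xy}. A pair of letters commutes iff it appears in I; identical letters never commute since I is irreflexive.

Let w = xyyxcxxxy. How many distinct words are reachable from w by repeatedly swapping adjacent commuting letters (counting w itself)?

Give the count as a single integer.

84

drop 0:x onto floor
drop 1:y onto floor
drop 2:y onto {1:y}
drop 3:x onto {0:x}
drop 4:c onto {3:x}
drop 5:x onto {4:c}
drop 6:x onto {5:x}
drop 7:x onto {6:x}
drop 8:y onto {2:y}
ground layer = {0:x, 1:y}
drop-orders for the pieces not yet dropped (sum over which currently-grounded one goes next):
  1 to go: {7} 1  {8} 1
  2 to go: {2,8} 1  {6,7} 1  {7,8} 2
  3 to go: {1,2,8} 1  {2,7,8} 3  {5,6,7} 1  {6,7,8} 3
  4 to go: {1,2,7,8} 4  {2,6,7,8} 6  {4,5,6,7} 1  {5,6,7,8} 4
  5 to go: {1,2,6,7,8} 10  {2,5,6,7,8} 10  {3,4,5,6,7} 1  {4,5,6,7,8} 5
  6 to go: {0,3,4,5,6,7} 1  {1,2,5,6,7,8} 20  {2,4,5,6,7,8} 15  {3,4,5,6,7,8} 6
  7 to go: {0,3,4,5,6,7,8} 7  {1,2,4,5,6,7,8} 35  {2,3,4,5,6,7,8} 21
  if 0:x drops first: 56 orders
  if 1:y drops first: 28 orders
heap linearizations: 84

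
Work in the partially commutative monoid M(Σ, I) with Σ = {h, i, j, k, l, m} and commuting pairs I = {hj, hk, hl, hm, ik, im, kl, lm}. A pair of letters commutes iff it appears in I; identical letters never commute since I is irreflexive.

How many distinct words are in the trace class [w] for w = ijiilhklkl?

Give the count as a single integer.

112

#0=i has no predecessor
#1=j depends on [0:i]
#2=i depends on [1:j]
#3=i depends on [2:i]
#4=l depends on [3:i]
#5=h depends on [3:i]
#6=k depends on [1:j]
#7=l depends on [4:l]
#8=k depends on [6:k]
#9=l depends on [7:l]
sources: [0:i]
N(rest) = Σ N(rest − s) over sources s of rest; N(one piece) = 1:
  size 1 → [5]=1  [8]=1  [9]=1
  size 2 → [5,8]=2  [5,9]=2  [6,8]=1  [7,9]=1  [8,9]=2
  size 3 → [4,7,9]=1  [5,6,8]=3  [5,7,9]=3  [5,8,9]=6  [6,8,9]=3  [7,8,9]=3
  size 4 → [4,5,7,9]=4  [4,7,8,9]=4  [5,6,8,9]=12  [5,7,8,9]=12  [6,7,8,9]=6
  size 5 → [3,4,5,7,9]=4  [4,5,7,8,9]=20  [4,6,7,8,9]=10  [5,6,7,8,9]=30
  size 6 → [2,3,4,5,7,9]=4  [3,4,5,7,8,9]=24  [4,5,6,7,8,9]=60
  size 7 → [2,3,4,5,7,8,9]=28  [3,4,5,6,7,8,9]=84
  size 8 → [2,3,4,5,6,7,8,9]=112
  first=0(i) contributes 112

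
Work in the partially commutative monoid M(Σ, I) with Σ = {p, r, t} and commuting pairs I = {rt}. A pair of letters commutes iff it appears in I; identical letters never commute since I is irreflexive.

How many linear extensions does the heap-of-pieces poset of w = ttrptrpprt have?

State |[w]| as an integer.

drop 0:t onto floor
drop 1:t onto {0:t}
drop 2:r onto floor
drop 3:p onto {1:t, 2:r}
drop 4:t onto {3:p}
drop 5:r onto {3:p}
drop 6:p onto {4:t, 5:r}
drop 7:p onto {6:p}
drop 8:r onto {7:p}
drop 9:t onto {7:p}
ground layer = {0:t, 2:r}
drop-orders for the pieces not yet dropped (sum over which currently-grounded one goes next):
  1 to go: {8} 1  {9} 1
  2 to go: {8,9} 2
  3 to go: {7,8,9} 2
  4 to go: {6,7,8,9} 2
  5 to go: {4,6,7,8,9} 2  {5,6,7,8,9} 2
  6 to go: {4,5,6,7,8,9} 4
  7 to go: {3,4,5,6,7,8,9} 4
  8 to go: {1,3,4,5,6,7,8,9} 4  {2,3,4,5,6,7,8,9} 4
  if 0:t drops first: 8 orders
  if 2:r drops first: 4 orders
heap linearizations: 12

12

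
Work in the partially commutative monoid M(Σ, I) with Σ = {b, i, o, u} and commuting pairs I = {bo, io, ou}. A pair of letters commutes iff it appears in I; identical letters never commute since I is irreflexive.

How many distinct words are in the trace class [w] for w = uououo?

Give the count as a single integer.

0(u) covers ∅
1(o) covers ∅
2(u) covers 0:u
3(o) covers 1:o
4(u) covers 2:u
5(o) covers 3:o
floor of heap: 0:u, 1:o
completions by unplaced set U, small U first (add the entries for U minus each lowest piece of U):
  |U|=1: {4}:1  {5}:1
  |U|=2: {2,4}:1  {3,5}:1  {4,5}:2
  |U|=3: {0,2,4}:1  {1,3,5}:1  {2,4,5}:3  {3,4,5}:3
  |U|=4: {0,2,4,5}:4  {1,3,4,5}:4  {2,3,4,5}:6
  start at 0(u): 10
  start at 1(o): 10
sum over floor = 20

20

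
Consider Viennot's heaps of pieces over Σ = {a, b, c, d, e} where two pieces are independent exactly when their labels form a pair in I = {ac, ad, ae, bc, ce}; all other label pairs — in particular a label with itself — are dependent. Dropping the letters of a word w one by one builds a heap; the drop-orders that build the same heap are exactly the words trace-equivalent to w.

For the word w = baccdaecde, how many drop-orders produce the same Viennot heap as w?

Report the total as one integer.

170

0(b) covers ∅
1(a) covers 0:b
2(c) covers ∅
3(c) covers 2:c
4(d) covers 0:b, 3:c
5(a) covers 1:a
6(e) covers 4:d
7(c) covers 4:d
8(d) covers 6:e, 7:c
9(e) covers 8:d
floor of heap: 0:b, 2:c
completions by unplaced set U, small U first (add the entries for U minus each lowest piece of U):
  |U|=1: {5}:1  {9}:1
  |U|=2: {1,5}:1  {5,9}:2  {8,9}:1
  |U|=3: {1,5,9}:3  {5,8,9}:3  {6,8,9}:1  {7,8,9}:1
  |U|=4: {1,5,8,9}:6  {5,6,8,9}:4  {5,7,8,9}:4  {6,7,8,9}:2
  |U|=5: {1,5,6,8,9}:10  {1,5,7,8,9}:10  {4,6,7,8,9}:2  {5,6,7,8,9}:10
  |U|=6: {1,5,6,7,8,9}:30  {3,4,6,7,8,9}:2  {4,5,6,7,8,9}:12
  |U|=7: {1,4,5,6,7,8,9}:42  {2,3,4,6,7,8,9}:2  {3,4,5,6,7,8,9}:14
  |U|=8: {0,1,4,5,6,7,8,9}:42  {1,3,4,5,6,7,8,9}:56  {2,3,4,5,6,7,8,9}:16
  start at 0(b): 72
  start at 2(c): 98
sum over floor = 170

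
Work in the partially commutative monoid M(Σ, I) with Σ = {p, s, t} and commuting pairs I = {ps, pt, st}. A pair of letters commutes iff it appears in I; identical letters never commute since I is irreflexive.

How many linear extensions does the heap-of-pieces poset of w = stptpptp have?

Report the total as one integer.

0(s) covers ∅
1(t) covers ∅
2(p) covers ∅
3(t) covers 1:t
4(p) covers 2:p
5(p) covers 4:p
6(t) covers 3:t
7(p) covers 5:p
floor of heap: 0:s, 1:t, 2:p
completions by unplaced set U, small U first (add the entries for U minus each lowest piece of U):
  |U|=1: {0}:1  {6}:1  {7}:1
  |U|=2: {0,6}:2  {0,7}:2  {3,6}:1  {5,7}:1  {6,7}:2
  |U|=3: {0,3,6}:3  {0,5,7}:3  {0,6,7}:6  {1,3,6}:1  {3,6,7}:3  {4,5,7}:1  {5,6,7}:3
  |U|=4: {0,1,3,6}:4  {0,3,6,7}:12  {0,4,5,7}:4  {0,5,6,7}:12  {1,3,6,7}:4  {2,4,5,7}:1  {3,5,6,7}:6  {4,5,6,7}:4
  |U|=5: {0,1,3,6,7}:20  {0,2,4,5,7}:5  {0,3,5,6,7}:30  {0,4,5,6,7}:20  {1,3,5,6,7}:10  {2,4,5,6,7}:5  {3,4,5,6,7}:10
  |U|=6: {0,1,3,5,6,7}:60  {0,2,4,5,6,7}:30  {0,3,4,5,6,7}:60  {1,3,4,5,6,7}:20  {2,3,4,5,6,7}:15
  start at 0(s): 35
  start at 1(t): 105
  start at 2(p): 140
sum over floor = 280

280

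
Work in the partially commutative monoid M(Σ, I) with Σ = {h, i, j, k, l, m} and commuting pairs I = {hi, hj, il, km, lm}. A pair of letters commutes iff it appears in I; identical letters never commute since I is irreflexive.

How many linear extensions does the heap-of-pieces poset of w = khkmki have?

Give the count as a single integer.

3

#0=k has no predecessor
#1=h depends on [0:k]
#2=k depends on [1:h]
#3=m depends on [1:h]
#4=k depends on [2:k]
#5=i depends on [3:m, 4:k]
sources: [0:k]
N(rest) = Σ N(rest − s) over sources s of rest; N(one piece) = 1:
  size 1 → [5]=1
  size 2 → [3,5]=1  [4,5]=1
  size 3 → [2,4,5]=1  [3,4,5]=2
  size 4 → [2,3,4,5]=3
  first=0(k) contributes 3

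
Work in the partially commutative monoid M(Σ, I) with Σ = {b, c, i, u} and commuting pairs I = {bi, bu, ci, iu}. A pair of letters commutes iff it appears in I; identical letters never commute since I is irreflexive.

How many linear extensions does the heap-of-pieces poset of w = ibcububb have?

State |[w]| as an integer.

80

drop 0:i onto floor
drop 1:b onto floor
drop 2:c onto {1:b}
drop 3:u onto {2:c}
drop 4:b onto {2:c}
drop 5:u onto {3:u}
drop 6:b onto {4:b}
drop 7:b onto {6:b}
ground layer = {0:i, 1:b}
drop-orders for the pieces not yet dropped (sum over which currently-grounded one goes next):
  1 to go: {0} 1  {5} 1  {7} 1
  2 to go: {0,5} 2  {0,7} 2  {3,5} 1  {5,7} 2  {6,7} 1
  3 to go: {0,3,5} 3  {0,5,7} 6  {0,6,7} 3  {3,5,7} 3  {4,6,7} 1  {5,6,7} 3
  4 to go: {0,3,5,7} 12  {0,4,6,7} 4  {0,5,6,7} 12  {3,5,6,7} 6  {4,5,6,7} 4
  5 to go: {0,3,5,6,7} 30  {0,4,5,6,7} 20  {3,4,5,6,7} 10
  6 to go: {0,3,4,5,6,7} 60  {2,3,4,5,6,7} 10
  if 0:i drops first: 10 orders
  if 1:b drops first: 70 orders
heap linearizations: 80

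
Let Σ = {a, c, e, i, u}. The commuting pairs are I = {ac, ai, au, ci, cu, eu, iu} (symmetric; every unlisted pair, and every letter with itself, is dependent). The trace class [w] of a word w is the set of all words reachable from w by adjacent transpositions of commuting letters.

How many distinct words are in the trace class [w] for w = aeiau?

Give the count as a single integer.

drop 0:a onto floor
drop 1:e onto {0:a}
drop 2:i onto {1:e}
drop 3:a onto {1:e}
drop 4:u onto floor
ground layer = {0:a, 4:u}
drop-orders for the pieces not yet dropped (sum over which currently-grounded one goes next):
  1 to go: {2} 1  {3} 1  {4} 1
  2 to go: {2,3} 2  {2,4} 2  {3,4} 2
  3 to go: {1,2,3} 2  {2,3,4} 6
  if 0:a drops first: 8 orders
  if 4:u drops first: 2 orders
heap linearizations: 10

10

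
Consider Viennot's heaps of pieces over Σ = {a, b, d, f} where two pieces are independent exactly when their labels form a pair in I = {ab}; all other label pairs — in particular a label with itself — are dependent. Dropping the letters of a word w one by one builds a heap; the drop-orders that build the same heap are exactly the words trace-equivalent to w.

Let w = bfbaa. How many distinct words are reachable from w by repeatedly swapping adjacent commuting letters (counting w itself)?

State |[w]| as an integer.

drop 0:b onto floor
drop 1:f onto {0:b}
drop 2:b onto {1:f}
drop 3:a onto {1:f}
drop 4:a onto {3:a}
ground layer = {0:b}
drop-orders for the pieces not yet dropped (sum over which currently-grounded one goes next):
  1 to go: {2} 1  {4} 1
  2 to go: {2,4} 2  {3,4} 1
  3 to go: {2,3,4} 3
  if 0:b drops first: 3 orders

3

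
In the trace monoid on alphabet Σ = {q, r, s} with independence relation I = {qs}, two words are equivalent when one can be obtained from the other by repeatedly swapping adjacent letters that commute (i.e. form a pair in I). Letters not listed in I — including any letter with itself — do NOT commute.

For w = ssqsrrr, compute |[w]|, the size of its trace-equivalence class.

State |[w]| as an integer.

#0=s has no predecessor
#1=s depends on [0:s]
#2=q has no predecessor
#3=s depends on [1:s]
#4=r depends on [2:q, 3:s]
#5=r depends on [4:r]
#6=r depends on [5:r]
sources: [0:s, 2:q]
N(rest) = Σ N(rest − s) over sources s of rest; N(one piece) = 1:
  size 1 → [6]=1
  size 2 → [5,6]=1
  size 3 → [4,5,6]=1
  size 4 → [2,4,5,6]=1  [3,4,5,6]=1
  size 5 → [1,3,4,5,6]=1  [2,3,4,5,6]=2
  first=0(s) contributes 3
  first=2(q) contributes 1
|[w]| = 4

4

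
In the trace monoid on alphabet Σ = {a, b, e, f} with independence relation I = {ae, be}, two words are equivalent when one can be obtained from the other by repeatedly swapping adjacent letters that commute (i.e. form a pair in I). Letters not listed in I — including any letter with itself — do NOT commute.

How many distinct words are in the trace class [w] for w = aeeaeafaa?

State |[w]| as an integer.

20

0(a) covers ∅
1(e) covers ∅
2(e) covers 1:e
3(a) covers 0:a
4(e) covers 2:e
5(a) covers 3:a
6(f) covers 4:e, 5:a
7(a) covers 6:f
8(a) covers 7:a
floor of heap: 0:a, 1:e
completions by unplaced set U, small U first (add the entries for U minus each lowest piece of U):
  |U|=1: {8}:1
  |U|=2: {7,8}:1
  |U|=3: {6,7,8}:1
  |U|=4: {4,6,7,8}:1  {5,6,7,8}:1
  |U|=5: {2,4,6,7,8}:1  {3,5,6,7,8}:1  {4,5,6,7,8}:2
  |U|=6: {0,3,5,6,7,8}:1  {1,2,4,6,7,8}:1  {2,4,5,6,7,8}:3  {3,4,5,6,7,8}:3
  |U|=7: {0,3,4,5,6,7,8}:4  {1,2,4,5,6,7,8}:4  {2,3,4,5,6,7,8}:6
  start at 0(a): 10
  start at 1(e): 10
sum over floor = 20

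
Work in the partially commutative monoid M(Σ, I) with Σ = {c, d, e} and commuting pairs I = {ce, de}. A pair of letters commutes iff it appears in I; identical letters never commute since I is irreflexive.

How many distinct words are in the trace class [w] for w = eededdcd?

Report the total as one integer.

56

#0=e has no predecessor
#1=e depends on [0:e]
#2=d has no predecessor
#3=e depends on [1:e]
#4=d depends on [2:d]
#5=d depends on [4:d]
#6=c depends on [5:d]
#7=d depends on [6:c]
sources: [0:e, 2:d]
N(rest) = Σ N(rest − s) over sources s of rest; N(one piece) = 1:
  size 1 → [3]=1  [7]=1
  size 2 → [1,3]=1  [3,7]=2  [6,7]=1
  size 3 → [0,1,3]=1  [1,3,7]=3  [3,6,7]=3  [5,6,7]=1
  size 4 → [0,1,3,7]=4  [1,3,6,7]=6  [3,5,6,7]=4  [4,5,6,7]=1
  size 5 → [0,1,3,6,7]=10  [1,3,5,6,7]=10  [2,4,5,6,7]=1  [3,4,5,6,7]=5
  size 6 → [0,1,3,5,6,7]=20  [1,3,4,5,6,7]=15  [2,3,4,5,6,7]=6
  first=0(e) contributes 21
  first=2(d) contributes 35
|[w]| = 56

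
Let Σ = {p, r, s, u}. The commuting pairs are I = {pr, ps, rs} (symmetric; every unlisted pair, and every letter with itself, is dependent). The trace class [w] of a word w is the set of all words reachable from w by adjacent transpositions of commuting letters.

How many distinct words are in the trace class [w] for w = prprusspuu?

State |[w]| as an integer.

18

#0=p has no predecessor
#1=r has no predecessor
#2=p depends on [0:p]
#3=r depends on [1:r]
#4=u depends on [2:p, 3:r]
#5=s depends on [4:u]
#6=s depends on [5:s]
#7=p depends on [4:u]
#8=u depends on [6:s, 7:p]
#9=u depends on [8:u]
sources: [0:p, 1:r]
N(rest) = Σ N(rest − s) over sources s of rest; N(one piece) = 1:
  size 1 → [9]=1
  size 2 → [8,9]=1
  size 3 → [6,8,9]=1  [7,8,9]=1
  size 4 → [5,6,8,9]=1  [6,7,8,9]=2
  size 5 → [5,6,7,8,9]=3
  size 6 → [4,5,6,7,8,9]=3
  size 7 → [2,4,5,6,7,8,9]=3  [3,4,5,6,7,8,9]=3
  size 8 → [0,2,4,5,6,7,8,9]=3  [1,3,4,5,6,7,8,9]=3  [2,3,4,5,6,7,8,9]=6
  first=0(p) contributes 9
  first=1(r) contributes 9
|[w]| = 18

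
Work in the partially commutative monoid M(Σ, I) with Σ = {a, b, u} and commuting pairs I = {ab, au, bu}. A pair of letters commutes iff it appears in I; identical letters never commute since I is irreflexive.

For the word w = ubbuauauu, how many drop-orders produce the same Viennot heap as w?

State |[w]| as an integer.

756

#0=u has no predecessor
#1=b has no predecessor
#2=b depends on [1:b]
#3=u depends on [0:u]
#4=a has no predecessor
#5=u depends on [3:u]
#6=a depends on [4:a]
#7=u depends on [5:u]
#8=u depends on [7:u]
sources: [0:u, 1:b, 4:a]
N(rest) = Σ N(rest − s) over sources s of rest; N(one piece) = 1:
  size 1 → [2]=1  [6]=1  [8]=1
  size 2 → [1,2]=1  [2,6]=2  [2,8]=2  [4,6]=1  [6,8]=2  [7,8]=1
  size 3 → [1,2,6]=3  [1,2,8]=3  [2,4,6]=3  [2,6,8]=6  [2,7,8]=3  [4,6,8]=3  [5,7,8]=1  [6,7,8]=3
  size 4 → [1,2,4,6]=6  [1,2,6,8]=12  [1,2,7,8]=6  [2,4,6,8]=12  [2,5,7,8]=4  [2,6,7,8]=12  [3,5,7,8]=1  [4,6,7,8]=6  [5,6,7,8]=4
  size 5 → [0,3,5,7,8]=1  [1,2,4,6,8]=30  [1,2,5,7,8]=10  [1,2,6,7,8]=30  [2,3,5,7,8]=5  [2,4,6,7,8]=30  [2,5,6,7,8]=20  [3,5,6,7,8]=5  [4,5,6,7,8]=10
  size 6 → [0,2,3,5,7,8]=6  [0,3,5,6,7,8]=6  [1,2,3,5,7,8]=15  [1,2,4,6,7,8]=90  [1,2,5,6,7,8]=60  [2,3,5,6,7,8]=30  [2,4,5,6,7,8]=60  [3,4,5,6,7,8]=15
  size 7 → [0,1,2,3,5,7,8]=21  [0,2,3,5,6,7,8]=42  [0,3,4,5,6,7,8]=21  [1,2,3,5,6,7,8]=105  [1,2,4,5,6,7,8]=210  [2,3,4,5,6,7,8]=105
  first=0(u) contributes 420
  first=1(b) contributes 168
  first=4(a) contributes 168
|[w]| = 756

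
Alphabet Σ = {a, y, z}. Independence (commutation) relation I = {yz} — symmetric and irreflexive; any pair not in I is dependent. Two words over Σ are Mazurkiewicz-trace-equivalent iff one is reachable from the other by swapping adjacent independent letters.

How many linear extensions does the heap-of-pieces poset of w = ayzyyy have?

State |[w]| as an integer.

0(a) covers ∅
1(y) covers 0:a
2(z) covers 0:a
3(y) covers 1:y
4(y) covers 3:y
5(y) covers 4:y
floor of heap: 0:a
completions by unplaced set U, small U first (add the entries for U minus each lowest piece of U):
  |U|=1: {2}:1  {5}:1
  |U|=2: {2,5}:2  {4,5}:1
  |U|=3: {2,4,5}:3  {3,4,5}:1
  |U|=4: {1,3,4,5}:1  {2,3,4,5}:4
  start at 0(a): 5

5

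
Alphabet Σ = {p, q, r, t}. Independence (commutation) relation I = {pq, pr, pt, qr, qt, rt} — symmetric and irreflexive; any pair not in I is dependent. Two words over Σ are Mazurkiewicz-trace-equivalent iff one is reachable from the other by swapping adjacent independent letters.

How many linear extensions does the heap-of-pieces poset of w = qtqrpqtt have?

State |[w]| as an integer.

0(q) covers ∅
1(t) covers ∅
2(q) covers 0:q
3(r) covers ∅
4(p) covers ∅
5(q) covers 2:q
6(t) covers 1:t
7(t) covers 6:t
floor of heap: 0:q, 1:t, 3:r, 4:p
completions by unplaced set U, small U first (add the entries for U minus each lowest piece of U):
  |U|=1: {3}:1  {4}:1  {5}:1  {7}:1
  |U|=2: {2,5}:1  {3,4}:2  {3,5}:2  {3,7}:2  {4,5}:2  {4,7}:2  {5,7}:2  {6,7}:1
  |U|=3: {0,2,5}:1  {1,6,7}:1  {2,3,5}:3  {2,4,5}:3  {2,5,7}:3  {3,4,5}:6  {3,4,7}:6  {3,5,7}:6  {3,6,7}:3  {4,5,7}:6  {4,6,7}:3  {5,6,7}:3
  |U|=4: {0,2,3,5}:4  {0,2,4,5}:4  {0,2,5,7}:4  {1,3,6,7}:4  {1,4,6,7}:4  {1,5,6,7}:4  {2,3,4,5}:12  {2,3,5,7}:12  {2,4,5,7}:12  {2,5,6,7}:6  {3,4,5,7}:24  {3,4,6,7}:12  {3,5,6,7}:12  {4,5,6,7}:12
  |U|=5: {0,2,3,4,5}:20  {0,2,3,5,7}:20  {0,2,4,5,7}:20  {0,2,5,6,7}:10  {1,2,5,6,7}:10  {1,3,4,6,7}:20  {1,3,5,6,7}:20  {1,4,5,6,7}:20  {2,3,4,5,7}:60  {2,3,5,6,7}:30  {2,4,5,6,7}:30  {3,4,5,6,7}:60
  |U|=6: {0,1,2,5,6,7}:20  {0,2,3,4,5,7}:120  {0,2,3,5,6,7}:60  {0,2,4,5,6,7}:60  {1,2,3,5,6,7}:60  {1,2,4,5,6,7}:60  {1,3,4,5,6,7}:120  {2,3,4,5,6,7}:180
  start at 0(q): 420
  start at 1(t): 420
  start at 3(r): 140
  start at 4(p): 140
sum over floor = 1120

1120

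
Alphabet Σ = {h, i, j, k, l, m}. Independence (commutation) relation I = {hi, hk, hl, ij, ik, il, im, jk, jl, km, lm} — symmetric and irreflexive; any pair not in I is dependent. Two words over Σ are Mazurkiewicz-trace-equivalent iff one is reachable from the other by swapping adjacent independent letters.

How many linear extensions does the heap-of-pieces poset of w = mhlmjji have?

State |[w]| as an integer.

42

piece 0:m — minimal
piece 1:h rests on {0:m}
piece 2:l — minimal
piece 3:m rests on {1:h}
piece 4:j rests on {3:m}
piece 5:j rests on {4:j}
piece 6:i — minimal
minimal pieces: {0:m, 2:l, 6:i}
ways to finish when only these pieces remain (= sum over removing one remaining piece with nothing left below it):
  1 left: {2}→1  {5}→1  {6}→1
  2 left: {2,5}→2  {2,6}→2  {4,5}→1  {5,6}→2
  3 left: {2,4,5}→3  {2,5,6}→6  {3,4,5}→1  {4,5,6}→3
  4 left: {1,3,4,5}→1  {2,3,4,5}→4  {2,4,5,6}→12  {3,4,5,6}→4
  5 left: {0,1,3,4,5}→1  {1,2,3,4,5}→5  {1,3,4,5,6}→5  {2,3,4,5,6}→20
  placing 0:m first → 30 extensions
  placing 2:l first → 6 extensions
  placing 6:i first → 6 extensions
total linear extensions = 42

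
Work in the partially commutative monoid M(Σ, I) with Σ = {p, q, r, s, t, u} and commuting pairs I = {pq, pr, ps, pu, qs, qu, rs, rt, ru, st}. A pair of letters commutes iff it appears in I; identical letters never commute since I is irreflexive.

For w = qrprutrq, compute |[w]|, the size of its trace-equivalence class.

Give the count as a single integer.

0(q) covers ∅
1(r) covers 0:q
2(p) covers ∅
3(r) covers 1:r
4(u) covers ∅
5(t) covers 0:q, 2:p, 4:u
6(r) covers 3:r
7(q) covers 5:t, 6:r
floor of heap: 0:q, 2:p, 4:u
completions by unplaced set U, small U first (add the entries for U minus each lowest piece of U):
  |U|=1: {7}:1
  |U|=2: {5,7}:1  {6,7}:1
  |U|=3: {2,5,7}:1  {3,6,7}:1  {4,5,7}:1  {5,6,7}:2
  |U|=4: {1,3,6,7}:1  {2,4,5,7}:2  {2,5,6,7}:3  {3,5,6,7}:3  {4,5,6,7}:3
  |U|=5: {1,3,5,6,7}:4  {2,3,5,6,7}:6  {2,4,5,6,7}:8  {3,4,5,6,7}:6
  |U|=6: {0,1,3,5,6,7}:4  {1,2,3,5,6,7}:10  {1,3,4,5,6,7}:10  {2,3,4,5,6,7}:20
  start at 0(q): 40
  start at 2(p): 14
  start at 4(u): 14
sum over floor = 68

68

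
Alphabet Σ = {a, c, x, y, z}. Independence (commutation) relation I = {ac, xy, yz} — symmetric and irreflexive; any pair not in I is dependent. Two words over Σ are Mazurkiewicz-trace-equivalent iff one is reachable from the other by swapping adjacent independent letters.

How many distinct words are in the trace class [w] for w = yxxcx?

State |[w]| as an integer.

0(y) covers ∅
1(x) covers ∅
2(x) covers 1:x
3(c) covers 0:y, 2:x
4(x) covers 3:c
floor of heap: 0:y, 1:x
completions by unplaced set U, small U first (add the entries for U minus each lowest piece of U):
  |U|=1: {4}:1
  |U|=2: {3,4}:1
  |U|=3: {0,3,4}:1  {2,3,4}:1
  start at 0(y): 1
  start at 1(x): 2
sum over floor = 3

3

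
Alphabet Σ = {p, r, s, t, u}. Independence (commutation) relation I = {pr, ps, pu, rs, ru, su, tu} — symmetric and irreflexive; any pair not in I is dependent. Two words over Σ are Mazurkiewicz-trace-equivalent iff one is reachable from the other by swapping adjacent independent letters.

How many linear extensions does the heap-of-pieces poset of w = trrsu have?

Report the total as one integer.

15

0(t) covers ∅
1(r) covers 0:t
2(r) covers 1:r
3(s) covers 0:t
4(u) covers ∅
floor of heap: 0:t, 4:u
completions by unplaced set U, small U first (add the entries for U minus each lowest piece of U):
  |U|=1: {2}:1  {3}:1  {4}:1
  |U|=2: {1,2}:1  {2,3}:2  {2,4}:2  {3,4}:2
  |U|=3: {1,2,3}:3  {1,2,4}:3  {2,3,4}:6
  start at 0(t): 12
  start at 4(u): 3
sum over floor = 15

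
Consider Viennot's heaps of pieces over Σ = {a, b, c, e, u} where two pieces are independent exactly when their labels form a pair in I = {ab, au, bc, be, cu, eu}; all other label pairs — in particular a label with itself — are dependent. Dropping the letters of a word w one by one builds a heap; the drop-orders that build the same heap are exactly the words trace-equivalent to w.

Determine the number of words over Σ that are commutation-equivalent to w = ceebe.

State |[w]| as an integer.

5

0(c) covers ∅
1(e) covers 0:c
2(e) covers 1:e
3(b) covers ∅
4(e) covers 2:e
floor of heap: 0:c, 3:b
completions by unplaced set U, small U first (add the entries for U minus each lowest piece of U):
  |U|=1: {3}:1  {4}:1
  |U|=2: {2,4}:1  {3,4}:2
  |U|=3: {1,2,4}:1  {2,3,4}:3
  start at 0(c): 4
  start at 3(b): 1
sum over floor = 5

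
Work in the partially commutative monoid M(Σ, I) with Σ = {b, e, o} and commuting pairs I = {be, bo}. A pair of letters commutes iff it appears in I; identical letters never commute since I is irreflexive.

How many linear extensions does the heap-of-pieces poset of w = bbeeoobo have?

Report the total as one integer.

56

0(b) covers ∅
1(b) covers 0:b
2(e) covers ∅
3(e) covers 2:e
4(o) covers 3:e
5(o) covers 4:o
6(b) covers 1:b
7(o) covers 5:o
floor of heap: 0:b, 2:e
completions by unplaced set U, small U first (add the entries for U minus each lowest piece of U):
  |U|=1: {6}:1  {7}:1
  |U|=2: {1,6}:1  {5,7}:1  {6,7}:2
  |U|=3: {0,1,6}:1  {1,6,7}:3  {4,5,7}:1  {5,6,7}:3
  |U|=4: {0,1,6,7}:4  {1,5,6,7}:6  {3,4,5,7}:1  {4,5,6,7}:4
  |U|=5: {0,1,5,6,7}:10  {1,4,5,6,7}:10  {2,3,4,5,7}:1  {3,4,5,6,7}:5
  |U|=6: {0,1,4,5,6,7}:20  {1,3,4,5,6,7}:15  {2,3,4,5,6,7}:6
  start at 0(b): 21
  start at 2(e): 35
sum over floor = 56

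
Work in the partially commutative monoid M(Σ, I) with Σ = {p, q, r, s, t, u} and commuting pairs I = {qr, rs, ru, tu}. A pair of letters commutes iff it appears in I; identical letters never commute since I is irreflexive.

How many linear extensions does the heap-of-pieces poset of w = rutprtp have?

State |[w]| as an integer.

piece 0:r — minimal
piece 1:u — minimal
piece 2:t rests on {0:r}
piece 3:p rests on {1:u, 2:t}
piece 4:r rests on {3:p}
piece 5:t rests on {4:r}
piece 6:p rests on {5:t}
minimal pieces: {0:r, 1:u}
ways to finish when only these pieces remain (= sum over removing one remaining piece with nothing left below it):
  1 left: {6}→1
  2 left: {5,6}→1
  3 left: {4,5,6}→1
  4 left: {3,4,5,6}→1
  5 left: {1,3,4,5,6}→1  {2,3,4,5,6}→1
  placing 0:r first → 2 extensions
  placing 1:u first → 1 extensions
total linear extensions = 3

3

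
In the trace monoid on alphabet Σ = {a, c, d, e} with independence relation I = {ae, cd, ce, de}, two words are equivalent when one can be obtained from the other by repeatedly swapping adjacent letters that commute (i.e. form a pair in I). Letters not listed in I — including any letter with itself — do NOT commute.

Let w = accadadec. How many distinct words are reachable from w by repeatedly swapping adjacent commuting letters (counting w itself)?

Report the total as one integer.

18

piece 0:a — minimal
piece 1:c rests on {0:a}
piece 2:c rests on {1:c}
piece 3:a rests on {2:c}
piece 4:d rests on {3:a}
piece 5:a rests on {4:d}
piece 6:d rests on {5:a}
piece 7:e — minimal
piece 8:c rests on {5:a}
minimal pieces: {0:a, 7:e}
ways to finish when only these pieces remain (= sum over removing one remaining piece with nothing left below it):
  1 left: {6}→1  {7}→1  {8}→1
  2 left: {6,7}→2  {6,8}→2  {7,8}→2
  3 left: {5,6,8}→2  {6,7,8}→6
  4 left: {4,5,6,8}→2  {5,6,7,8}→8
  5 left: {3,4,5,6,8}→2  {4,5,6,7,8}→10
  6 left: {2,3,4,5,6,8}→2  {3,4,5,6,7,8}→12
  7 left: {1,2,3,4,5,6,8}→2  {2,3,4,5,6,7,8}→14
  placing 0:a first → 16 extensions
  placing 7:e first → 2 extensions
total linear extensions = 18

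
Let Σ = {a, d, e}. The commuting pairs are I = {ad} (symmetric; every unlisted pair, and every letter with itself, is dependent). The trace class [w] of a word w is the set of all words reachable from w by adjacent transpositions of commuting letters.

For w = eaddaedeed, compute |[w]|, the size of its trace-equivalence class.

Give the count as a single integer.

6

#0=e has no predecessor
#1=a depends on [0:e]
#2=d depends on [0:e]
#3=d depends on [2:d]
#4=a depends on [1:a]
#5=e depends on [3:d, 4:a]
#6=d depends on [5:e]
#7=e depends on [6:d]
#8=e depends on [7:e]
#9=d depends on [8:e]
sources: [0:e]
N(rest) = Σ N(rest − s) over sources s of rest; N(one piece) = 1:
  size 1 → [9]=1
  size 2 → [8,9]=1
  size 3 → [7,8,9]=1
  size 4 → [6,7,8,9]=1
  size 5 → [5,6,7,8,9]=1
  size 6 → [3,5,6,7,8,9]=1  [4,5,6,7,8,9]=1
  size 7 → [1,4,5,6,7,8,9]=1  [2,3,5,6,7,8,9]=1  [3,4,5,6,7,8,9]=2
  size 8 → [1,3,4,5,6,7,8,9]=3  [2,3,4,5,6,7,8,9]=3
  first=0(e) contributes 6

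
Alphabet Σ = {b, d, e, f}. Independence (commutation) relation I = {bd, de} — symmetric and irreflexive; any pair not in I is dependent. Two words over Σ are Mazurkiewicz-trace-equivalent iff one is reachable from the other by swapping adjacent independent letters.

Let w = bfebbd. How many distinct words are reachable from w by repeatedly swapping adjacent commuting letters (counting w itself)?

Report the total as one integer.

4

#0=b has no predecessor
#1=f depends on [0:b]
#2=e depends on [1:f]
#3=b depends on [2:e]
#4=b depends on [3:b]
#5=d depends on [1:f]
sources: [0:b]
N(rest) = Σ N(rest − s) over sources s of rest; N(one piece) = 1:
  size 1 → [4]=1  [5]=1
  size 2 → [3,4]=1  [4,5]=2
  size 3 → [2,3,4]=1  [3,4,5]=3
  size 4 → [2,3,4,5]=4
  first=0(b) contributes 4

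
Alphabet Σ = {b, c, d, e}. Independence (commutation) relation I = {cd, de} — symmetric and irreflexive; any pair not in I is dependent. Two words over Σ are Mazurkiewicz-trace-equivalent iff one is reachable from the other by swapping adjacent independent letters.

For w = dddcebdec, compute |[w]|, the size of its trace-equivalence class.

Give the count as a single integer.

30

drop 0:d onto floor
drop 1:d onto {0:d}
drop 2:d onto {1:d}
drop 3:c onto floor
drop 4:e onto {3:c}
drop 5:b onto {2:d, 4:e}
drop 6:d onto {5:b}
drop 7:e onto {5:b}
drop 8:c onto {7:e}
ground layer = {0:d, 3:c}
drop-orders for the pieces not yet dropped (sum over which currently-grounded one goes next):
  1 to go: {6} 1  {8} 1
  2 to go: {6,8} 2  {7,8} 1
  3 to go: {6,7,8} 3
  4 to go: {5,6,7,8} 3
  5 to go: {2,5,6,7,8} 3  {4,5,6,7,8} 3
  6 to go: {1,2,5,6,7,8} 3  {2,4,5,6,7,8} 6  {3,4,5,6,7,8} 3
  7 to go: {0,1,2,5,6,7,8} 3  {1,2,4,5,6,7,8} 9  {2,3,4,5,6,7,8} 9
  if 0:d drops first: 18 orders
  if 3:c drops first: 12 orders
heap linearizations: 30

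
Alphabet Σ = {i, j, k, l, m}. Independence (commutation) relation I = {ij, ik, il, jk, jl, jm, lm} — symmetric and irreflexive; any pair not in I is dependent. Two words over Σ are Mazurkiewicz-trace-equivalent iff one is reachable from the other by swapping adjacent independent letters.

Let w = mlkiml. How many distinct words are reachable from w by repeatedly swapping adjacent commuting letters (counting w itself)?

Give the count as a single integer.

piece 0:m — minimal
piece 1:l — minimal
piece 2:k rests on {0:m, 1:l}
piece 3:i rests on {0:m}
piece 4:m rests on {2:k, 3:i}
piece 5:l rests on {2:k}
minimal pieces: {0:m, 1:l}
ways to finish when only these pieces remain (= sum over removing one remaining piece with nothing left below it):
  1 left: {4}→1  {5}→1
  2 left: {3,4}→1  {4,5}→2
  3 left: {2,4,5}→2  {3,4,5}→3
  4 left: {1,2,4,5}→2  {2,3,4,5}→5
  placing 0:m first → 7 extensions
  placing 1:l first → 5 extensions
total linear extensions = 12

12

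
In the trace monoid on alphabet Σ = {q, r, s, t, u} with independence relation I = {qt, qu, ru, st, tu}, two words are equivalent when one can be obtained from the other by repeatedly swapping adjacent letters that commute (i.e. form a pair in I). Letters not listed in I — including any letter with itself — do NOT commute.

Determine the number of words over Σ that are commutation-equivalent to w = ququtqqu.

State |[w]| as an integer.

280

0(q) covers ∅
1(u) covers ∅
2(q) covers 0:q
3(u) covers 1:u
4(t) covers ∅
5(q) covers 2:q
6(q) covers 5:q
7(u) covers 3:u
floor of heap: 0:q, 1:u, 4:t
completions by unplaced set U, small U first (add the entries for U minus each lowest piece of U):
  |U|=1: {4}:1  {6}:1  {7}:1
  |U|=2: {3,7}:1  {4,6}:2  {4,7}:2  {5,6}:1  {6,7}:2
  |U|=3: {1,3,7}:1  {2,5,6}:1  {3,4,7}:3  {3,6,7}:3  {4,5,6}:3  {4,6,7}:6  {5,6,7}:3
  |U|=4: {0,2,5,6}:1  {1,3,4,7}:4  {1,3,6,7}:4  {2,4,5,6}:4  {2,5,6,7}:4  {3,4,6,7}:12  {3,5,6,7}:6  {4,5,6,7}:12
  |U|=5: {0,2,4,5,6}:5  {0,2,5,6,7}:5  {1,3,4,6,7}:20  {1,3,5,6,7}:10  {2,3,5,6,7}:10  {2,4,5,6,7}:20  {3,4,5,6,7}:30
  |U|=6: {0,2,3,5,6,7}:15  {0,2,4,5,6,7}:30  {1,2,3,5,6,7}:20  {1,3,4,5,6,7}:60  {2,3,4,5,6,7}:60
  start at 0(q): 140
  start at 1(u): 105
  start at 4(t): 35
sum over floor = 280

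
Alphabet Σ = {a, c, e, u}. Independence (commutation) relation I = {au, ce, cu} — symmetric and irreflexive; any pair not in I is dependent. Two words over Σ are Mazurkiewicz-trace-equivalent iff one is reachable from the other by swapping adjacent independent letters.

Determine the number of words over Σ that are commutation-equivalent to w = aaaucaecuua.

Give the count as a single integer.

57

#0=a has no predecessor
#1=a depends on [0:a]
#2=a depends on [1:a]
#3=u has no predecessor
#4=c depends on [2:a]
#5=a depends on [4:c]
#6=e depends on [3:u, 5:a]
#7=c depends on [5:a]
#8=u depends on [6:e]
#9=u depends on [8:u]
#10=a depends on [6:e, 7:c]
sources: [0:a, 3:u]
N(rest) = Σ N(rest − s) over sources s of rest; N(one piece) = 1:
  size 1 → [9]=1  [10]=1
  size 2 → [7,10]=1  [8,9]=1  [9,10]=2
  size 3 → [7,9,10]=3  [8,9,10]=3
  size 4 → [6,8,9,10]=3  [7,8,9,10]=6
  size 5 → [3,6,8,9,10]=3  [6,7,8,9,10]=9
  size 6 → [3,6,7,8,9,10]=12  [5,6,7,8,9,10]=9
  size 7 → [3,5,6,7,8,9,10]=21  [4,5,6,7,8,9,10]=9
  size 8 → [2,4,5,6,7,8,9,10]=9  [3,4,5,6,7,8,9,10]=30
  size 9 → [1,2,4,5,6,7,8,9,10]=9  [2,3,4,5,6,7,8,9,10]=39
  first=0(a) contributes 48
  first=3(u) contributes 9
|[w]| = 57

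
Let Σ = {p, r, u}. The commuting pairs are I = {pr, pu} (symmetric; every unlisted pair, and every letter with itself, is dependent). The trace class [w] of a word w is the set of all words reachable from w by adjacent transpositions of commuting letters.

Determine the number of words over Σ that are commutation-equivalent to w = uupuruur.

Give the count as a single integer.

8

drop 0:u onto floor
drop 1:u onto {0:u}
drop 2:p onto floor
drop 3:u onto {1:u}
drop 4:r onto {3:u}
drop 5:u onto {4:r}
drop 6:u onto {5:u}
drop 7:r onto {6:u}
ground layer = {0:u, 2:p}
drop-orders for the pieces not yet dropped (sum over which currently-grounded one goes next):
  1 to go: {2} 1  {7} 1
  2 to go: {2,7} 2  {6,7} 1
  3 to go: {2,6,7} 3  {5,6,7} 1
  4 to go: {2,5,6,7} 4  {4,5,6,7} 1
  5 to go: {2,4,5,6,7} 5  {3,4,5,6,7} 1
  6 to go: {1,3,4,5,6,7} 1  {2,3,4,5,6,7} 6
  if 0:u drops first: 7 orders
  if 2:p drops first: 1 orders
heap linearizations: 8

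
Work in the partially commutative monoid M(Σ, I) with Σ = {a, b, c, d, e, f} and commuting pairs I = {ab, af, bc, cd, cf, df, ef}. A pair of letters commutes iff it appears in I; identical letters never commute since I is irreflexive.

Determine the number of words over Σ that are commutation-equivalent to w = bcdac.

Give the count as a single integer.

3

piece 0:b — minimal
piece 1:c — minimal
piece 2:d rests on {0:b}
piece 3:a rests on {1:c, 2:d}
piece 4:c rests on {3:a}
minimal pieces: {0:b, 1:c}
ways to finish when only these pieces remain (= sum over removing one remaining piece with nothing left below it):
  1 left: {4}→1
  2 left: {3,4}→1
  3 left: {1,3,4}→1  {2,3,4}→1
  placing 0:b first → 2 extensions
  placing 1:c first → 1 extensions
total linear extensions = 3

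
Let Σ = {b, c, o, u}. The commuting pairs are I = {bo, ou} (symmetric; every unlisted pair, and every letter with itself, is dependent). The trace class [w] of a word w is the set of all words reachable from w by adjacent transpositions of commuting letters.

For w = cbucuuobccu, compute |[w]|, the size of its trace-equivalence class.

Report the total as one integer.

4

piece 0:c — minimal
piece 1:b rests on {0:c}
piece 2:u rests on {1:b}
piece 3:c rests on {2:u}
piece 4:u rests on {3:c}
piece 5:u rests on {4:u}
piece 6:o rests on {3:c}
piece 7:b rests on {5:u}
piece 8:c rests on {6:o, 7:b}
piece 9:c rests on {8:c}
piece 10:u rests on {9:c}
minimal pieces: {0:c}
ways to finish when only these pieces remain (= sum over removing one remaining piece with nothing left below it):
  1 left: {10}→1
  2 left: {9,10}→1
  3 left: {8,9,10}→1
  4 left: {6,8,9,10}→1  {7,8,9,10}→1
  5 left: {5,7,8,9,10}→1  {6,7,8,9,10}→2
  6 left: {4,5,7,8,9,10}→1  {5,6,7,8,9,10}→3
  7 left: {4,5,6,7,8,9,10}→4
  8 left: {3,4,5,6,7,8,9,10}→4
  9 left: {2,3,4,5,6,7,8,9,10}→4
  placing 0:c first → 4 extensions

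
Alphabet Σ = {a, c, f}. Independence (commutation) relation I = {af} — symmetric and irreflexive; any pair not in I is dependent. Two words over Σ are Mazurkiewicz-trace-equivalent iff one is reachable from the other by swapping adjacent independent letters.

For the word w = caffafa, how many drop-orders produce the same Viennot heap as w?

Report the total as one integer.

20

drop 0:c onto floor
drop 1:a onto {0:c}
drop 2:f onto {0:c}
drop 3:f onto {2:f}
drop 4:a onto {1:a}
drop 5:f onto {3:f}
drop 6:a onto {4:a}
ground layer = {0:c}
drop-orders for the pieces not yet dropped (sum over which currently-grounded one goes next):
  1 to go: {5} 1  {6} 1
  2 to go: {3,5} 1  {4,6} 1  {5,6} 2
  3 to go: {1,4,6} 1  {2,3,5} 1  {3,5,6} 3  {4,5,6} 3
  4 to go: {1,4,5,6} 4  {2,3,5,6} 4  {3,4,5,6} 6
  5 to go: {1,3,4,5,6} 10  {2,3,4,5,6} 10
  if 0:c drops first: 20 orders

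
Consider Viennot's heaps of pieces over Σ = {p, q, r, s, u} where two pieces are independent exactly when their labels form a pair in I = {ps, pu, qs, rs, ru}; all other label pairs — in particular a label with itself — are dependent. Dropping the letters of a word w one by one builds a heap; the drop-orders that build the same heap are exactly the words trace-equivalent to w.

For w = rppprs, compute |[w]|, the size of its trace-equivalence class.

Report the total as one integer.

6

0(r) covers ∅
1(p) covers 0:r
2(p) covers 1:p
3(p) covers 2:p
4(r) covers 3:p
5(s) covers ∅
floor of heap: 0:r, 5:s
completions by unplaced set U, small U first (add the entries for U minus each lowest piece of U):
  |U|=1: {4}:1  {5}:1
  |U|=2: {3,4}:1  {4,5}:2
  |U|=3: {2,3,4}:1  {3,4,5}:3
  |U|=4: {1,2,3,4}:1  {2,3,4,5}:4
  start at 0(r): 5
  start at 5(s): 1
sum over floor = 6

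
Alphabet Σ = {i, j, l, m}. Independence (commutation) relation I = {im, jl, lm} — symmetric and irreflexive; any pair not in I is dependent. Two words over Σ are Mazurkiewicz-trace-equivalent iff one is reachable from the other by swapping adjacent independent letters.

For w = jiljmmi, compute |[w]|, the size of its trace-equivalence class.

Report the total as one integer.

9

#0=j has no predecessor
#1=i depends on [0:j]
#2=l depends on [1:i]
#3=j depends on [1:i]
#4=m depends on [3:j]
#5=m depends on [4:m]
#6=i depends on [2:l, 3:j]
sources: [0:j]
N(rest) = Σ N(rest − s) over sources s of rest; N(one piece) = 1:
  size 1 → [5]=1  [6]=1
  size 2 → [2,6]=1  [4,5]=1  [5,6]=2
  size 3 → [2,5,6]=3  [4,5,6]=3
  size 4 → [2,4,5,6]=6  [3,4,5,6]=3
  size 5 → [2,3,4,5,6]=9
  first=0(j) contributes 9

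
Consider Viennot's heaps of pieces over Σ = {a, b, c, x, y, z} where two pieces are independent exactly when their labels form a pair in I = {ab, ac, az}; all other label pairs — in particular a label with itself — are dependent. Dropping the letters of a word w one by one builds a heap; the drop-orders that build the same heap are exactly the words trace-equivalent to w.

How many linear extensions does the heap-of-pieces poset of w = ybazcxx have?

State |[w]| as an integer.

piece 0:y — minimal
piece 1:b rests on {0:y}
piece 2:a rests on {0:y}
piece 3:z rests on {1:b}
piece 4:c rests on {3:z}
piece 5:x rests on {2:a, 4:c}
piece 6:x rests on {5:x}
minimal pieces: {0:y}
ways to finish when only these pieces remain (= sum over removing one remaining piece with nothing left below it):
  1 left: {6}→1
  2 left: {5,6}→1
  3 left: {2,5,6}→1  {4,5,6}→1
  4 left: {2,4,5,6}→2  {3,4,5,6}→1
  5 left: {1,3,4,5,6}→1  {2,3,4,5,6}→3
  placing 0:y first → 4 extensions

4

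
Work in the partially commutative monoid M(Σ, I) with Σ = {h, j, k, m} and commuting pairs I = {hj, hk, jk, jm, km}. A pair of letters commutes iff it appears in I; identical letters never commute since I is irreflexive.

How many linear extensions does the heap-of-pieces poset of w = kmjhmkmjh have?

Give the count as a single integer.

drop 0:k onto floor
drop 1:m onto floor
drop 2:j onto floor
drop 3:h onto {1:m}
drop 4:m onto {3:h}
drop 5:k onto {0:k}
drop 6:m onto {4:m}
drop 7:j onto {2:j}
drop 8:h onto {6:m}
ground layer = {0:k, 1:m, 2:j}
drop-orders for the pieces not yet dropped (sum over which currently-grounded one goes next):
  1 to go: {5} 1  {7} 1  {8} 1
  2 to go: {0,5} 1  {2,7} 1  {5,7} 2  {5,8} 2  {6,8} 1  {7,8} 2
  3 to go: {0,5,7} 3  {0,5,8} 3  {2,5,7} 3  {2,7,8} 3  {4,6,8} 1  {5,6,8} 3  {5,7,8} 6  {6,7,8} 3
  4 to go: {0,2,5,7} 6  {0,5,6,8} 6  {0,5,7,8} 12  {2,5,7,8} 12  {2,6,7,8} 6  {3,4,6,8} 1  {4,5,6,8} 4  {4,6,7,8} 4  {5,6,7,8} 12
  5 to go: {0,2,5,7,8} 30  {0,4,5,6,8} 10  {0,5,6,7,8} 30  {1,3,4,6,8} 1  {2,4,6,7,8} 10  {2,5,6,7,8} 30  {3,4,5,6,8} 5  {3,4,6,7,8} 5  {4,5,6,7,8} 20
  6 to go: {0,2,5,6,7,8} 90  {0,3,4,5,6,8} 15  {0,4,5,6,7,8} 60  {1,3,4,5,6,8} 6  {1,3,4,6,7,8} 6  {2,3,4,6,7,8} 15  {2,4,5,6,7,8} 60  {3,4,5,6,7,8} 30
  7 to go: {0,1,3,4,5,6,8} 21  {0,2,4,5,6,7,8} 210  {0,3,4,5,6,7,8} 105  {1,2,3,4,6,7,8} 21  {1,3,4,5,6,7,8} 42  {2,3,4,5,6,7,8} 105
  if 0:k drops first: 168 orders
  if 1:m drops first: 420 orders
  if 2:j drops first: 168 orders
heap linearizations: 756

756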